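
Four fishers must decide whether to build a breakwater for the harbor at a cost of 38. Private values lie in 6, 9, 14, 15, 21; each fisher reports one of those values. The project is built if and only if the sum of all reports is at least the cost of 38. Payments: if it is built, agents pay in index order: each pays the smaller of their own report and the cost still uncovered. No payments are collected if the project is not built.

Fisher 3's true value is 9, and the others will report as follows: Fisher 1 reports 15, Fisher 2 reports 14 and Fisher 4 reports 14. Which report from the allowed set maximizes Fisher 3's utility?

Report 6: project built, pays 6, utility 9 - 6 = 3.
Report 9: project built, pays 9, utility 9 - 9 = 0.
Report 14: project built, pays 9, utility 9 - 9 = 0.
Report 15: project built, pays 9, utility 9 - 9 = 0.
Report 21: project built, pays 9, utility 9 - 9 = 0.
The best choice is 6 with utility 3.

6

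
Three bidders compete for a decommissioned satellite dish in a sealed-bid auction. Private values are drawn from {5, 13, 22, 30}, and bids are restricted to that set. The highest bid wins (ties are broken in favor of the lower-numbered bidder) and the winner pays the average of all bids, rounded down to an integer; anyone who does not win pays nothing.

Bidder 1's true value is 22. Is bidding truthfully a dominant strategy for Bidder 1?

Consider the case where Bidder 2 bids 5 and Bidder 3 bids 5.
Truthful bid 22: wins, pays 10, utility 22 - 10 = 12.
Bid 5 instead: wins, pays 5, utility 22 - 5 = 17.
Since 17 > 12, bidding 5 is strictly better here, so truthful bidding is not dominant.

No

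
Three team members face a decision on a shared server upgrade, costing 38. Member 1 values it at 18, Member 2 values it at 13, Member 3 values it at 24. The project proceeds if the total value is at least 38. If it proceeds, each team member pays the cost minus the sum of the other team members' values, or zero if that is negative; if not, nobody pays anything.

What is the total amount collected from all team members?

Total value 55 ≥ cost 38, so it is built.
Member 1: others sum to 37; max(0, 38 - 37) = 1.
Member 2: others sum to 42; max(0, 38 - 42) = 0.
Member 3: others sum to 31; max(0, 38 - 31) = 7.
Total collected = 1 + 0 + 7 = 8.

8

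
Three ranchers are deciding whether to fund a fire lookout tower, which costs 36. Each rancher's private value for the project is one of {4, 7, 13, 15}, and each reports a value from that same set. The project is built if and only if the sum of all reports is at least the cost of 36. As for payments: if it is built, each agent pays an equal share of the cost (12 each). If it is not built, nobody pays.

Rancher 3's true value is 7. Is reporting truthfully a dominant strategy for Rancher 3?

Consider the case where Rancher 1 reports 15 and Rancher 2 reports 15.
Truthful report 7: project built, pays 12, utility 7 - 12 = -5.
Report 4 instead: project not built, utility 0.
Since 0 > -5, reporting 4 is strictly better here, so truthful reporting is not dominant.

No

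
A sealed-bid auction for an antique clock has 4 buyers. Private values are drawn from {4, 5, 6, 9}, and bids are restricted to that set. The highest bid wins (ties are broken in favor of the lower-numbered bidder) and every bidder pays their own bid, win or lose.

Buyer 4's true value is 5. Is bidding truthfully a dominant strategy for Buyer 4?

No

Consider the case where Buyer 1 bids 4, Buyer 2 bids 4 and Buyer 3 bids 5.
Truthful bid 5: loses but pays 5, utility -5.
Bid 4 instead: loses but pays 4, utility -4.
Since -4 > -5, bidding 4 is strictly better here, so truthful bidding is not dominant.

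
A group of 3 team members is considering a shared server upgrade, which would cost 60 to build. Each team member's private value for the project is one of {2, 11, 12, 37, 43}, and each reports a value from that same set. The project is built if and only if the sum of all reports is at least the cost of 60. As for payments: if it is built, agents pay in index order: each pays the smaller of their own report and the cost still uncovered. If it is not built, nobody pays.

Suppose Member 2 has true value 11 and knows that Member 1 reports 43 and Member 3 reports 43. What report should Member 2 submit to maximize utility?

Report 2: project built, pays 2, utility 11 - 2 = 9.
Report 11: project built, pays 11, utility 11 - 11 = 0.
Report 12: project built, pays 12, utility 11 - 12 = -1.
Report 37: project built, pays 17, utility 11 - 17 = -6.
Report 43: project built, pays 17, utility 11 - 17 = -6.
The best choice is 2 with utility 9.

2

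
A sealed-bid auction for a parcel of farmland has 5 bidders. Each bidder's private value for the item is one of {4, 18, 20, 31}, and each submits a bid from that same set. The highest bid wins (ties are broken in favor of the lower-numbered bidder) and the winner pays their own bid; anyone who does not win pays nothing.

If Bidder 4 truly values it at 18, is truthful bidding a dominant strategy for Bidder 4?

Check each profile of the others' bids and compare truth against every alternative bid.
Others bid (4, 4, 4, 4): truth gives 0, best alternative gives 0.
Others bid (4, 4, 4, 18): truth gives 0, best alternative gives 0.
Others bid (4, 4, 4, 20): truth gives 0, best alternative gives 0.
Others bid (4, 4, 4, 31): truth gives 0, best alternative gives 0.
Others bid (4, 4, 18, 4): truth gives 0, best alternative gives 0.
Others bid (4, 4, 18, 18): truth gives 0, best alternative gives 0.
(Remaining 250 profiles checked similarly; truth is weakly best in each.)
In every case the truthful bid is at least as good as any alternative, so it is a dominant strategy.

Yes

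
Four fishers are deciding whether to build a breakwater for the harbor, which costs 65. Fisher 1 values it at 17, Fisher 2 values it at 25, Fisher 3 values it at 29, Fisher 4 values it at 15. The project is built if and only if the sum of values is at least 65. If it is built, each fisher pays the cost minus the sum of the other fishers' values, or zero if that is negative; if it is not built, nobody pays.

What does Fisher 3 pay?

8

Total value 86 ≥ cost 65, so the project is built.
The other fishers' values sum to 57.
Cost minus that sum is 65 - 57 = 8.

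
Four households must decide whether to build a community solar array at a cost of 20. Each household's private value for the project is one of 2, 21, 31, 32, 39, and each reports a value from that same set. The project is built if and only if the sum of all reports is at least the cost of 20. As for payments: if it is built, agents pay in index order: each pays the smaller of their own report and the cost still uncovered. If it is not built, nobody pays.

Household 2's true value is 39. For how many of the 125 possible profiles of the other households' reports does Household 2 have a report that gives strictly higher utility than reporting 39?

24

Others report (2, 2, 21): truth gives 21; report 2 gives 37 > 21. Violating.
Others report (2, 2, 31): truth gives 21; report 2 gives 37 > 21. Violating.
Others report (2, 2, 32): truth gives 21; report 2 gives 37 > 21. Violating.
Others report (2, 2, 39): truth gives 21; report 2 gives 37 > 21. Violating.
Others report (2, 2, 2): truth gives 21; no alternative beats it.
Others report (21, 2, 2): truth gives 39; no alternative beats it.
(Checking all 125 profiles: 24 have a profitable deviation, 101 do not.)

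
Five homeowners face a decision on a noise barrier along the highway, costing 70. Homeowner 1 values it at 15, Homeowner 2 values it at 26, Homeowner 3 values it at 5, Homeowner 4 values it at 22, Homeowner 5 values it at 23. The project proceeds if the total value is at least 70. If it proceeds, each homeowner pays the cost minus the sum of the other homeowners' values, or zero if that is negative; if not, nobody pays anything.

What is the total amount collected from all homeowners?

8

Total value 91 ≥ cost 70, so it is built.
Homeowner 1: others sum to 76; max(0, 70 - 76) = 0.
Homeowner 2: others sum to 65; max(0, 70 - 65) = 5.
Homeowner 3: others sum to 86; max(0, 70 - 86) = 0.
Homeowner 4: others sum to 69; max(0, 70 - 69) = 1.
Homeowner 5: others sum to 68; max(0, 70 - 68) = 2.
Total collected = 0 + 5 + 0 + 1 + 2 = 8.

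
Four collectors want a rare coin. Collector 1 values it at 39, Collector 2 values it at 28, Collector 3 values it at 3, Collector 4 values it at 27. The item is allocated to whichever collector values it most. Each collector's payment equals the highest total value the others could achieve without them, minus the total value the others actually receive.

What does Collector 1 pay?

28

Collector 1 has the highest value and receives the item.
Without Collector 1, the item would go to the next-highest value, 28, so the others could achieve 28.
With Collector 1 present and winning, the others receive nothing, so their total is 0.
Payment = 28 - 0 = 28.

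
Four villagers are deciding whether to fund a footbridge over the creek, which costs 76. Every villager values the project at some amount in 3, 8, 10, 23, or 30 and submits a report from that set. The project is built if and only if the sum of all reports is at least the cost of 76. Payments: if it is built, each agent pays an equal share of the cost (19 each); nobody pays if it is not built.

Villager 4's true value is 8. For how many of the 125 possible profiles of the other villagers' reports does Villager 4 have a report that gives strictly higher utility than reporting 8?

7

Others report (8, 30, 30): truth gives -11; report 3 gives 0 > -11. Violating.
Others report (10, 30, 30): truth gives -11; report 3 gives 0 > -11. Violating.
Others report (23, 23, 23): truth gives -11; report 3 gives 0 > -11. Violating.
Others report (30, 8, 30): truth gives -11; report 3 gives 0 > -11. Violating.
Others report (3, 3, 3): truth gives 0; no alternative beats it.
Others report (3, 3, 8): truth gives 0; no alternative beats it.
(Checking all 125 profiles: 7 have a profitable deviation, 118 do not.)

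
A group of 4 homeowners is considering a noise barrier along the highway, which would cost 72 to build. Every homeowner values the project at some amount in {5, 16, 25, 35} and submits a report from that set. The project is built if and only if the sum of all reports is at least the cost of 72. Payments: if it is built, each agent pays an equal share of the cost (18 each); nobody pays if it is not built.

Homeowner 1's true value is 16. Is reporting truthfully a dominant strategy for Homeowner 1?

No

Consider the case where Homeowner 2 reports 5, Homeowner 3 reports 16 and Homeowner 4 reports 35.
Truthful report 16: project built, pays 18, utility 16 - 18 = -2.
Report 5 instead: project not built, utility 0.
Since 0 > -2, reporting 5 is strictly better here, so truthful reporting is not dominant.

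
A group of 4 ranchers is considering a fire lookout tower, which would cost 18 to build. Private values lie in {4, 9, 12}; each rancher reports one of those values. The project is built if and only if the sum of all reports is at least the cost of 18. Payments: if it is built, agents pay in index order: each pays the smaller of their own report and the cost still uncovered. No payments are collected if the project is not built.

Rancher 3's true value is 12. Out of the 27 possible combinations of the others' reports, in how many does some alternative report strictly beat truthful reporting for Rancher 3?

Others report (4, 4, 4): truth gives 2; report 9 gives 3 > 2. Violating.
Others report (4, 4, 9): truth gives 2; report 4 gives 8 > 2. Violating.
Others report (4, 4, 12): truth gives 2; report 4 gives 8 > 2. Violating.
Others report (4, 9, 4): truth gives 7; report 4 gives 8 > 7. Violating.
Others report (4, 12, 4): truth gives 10; no alternative beats it.
Others report (4, 12, 9): truth gives 10; no alternative beats it.
(Checking all 27 profiles: 9 have a profitable deviation, 18 do not.)

9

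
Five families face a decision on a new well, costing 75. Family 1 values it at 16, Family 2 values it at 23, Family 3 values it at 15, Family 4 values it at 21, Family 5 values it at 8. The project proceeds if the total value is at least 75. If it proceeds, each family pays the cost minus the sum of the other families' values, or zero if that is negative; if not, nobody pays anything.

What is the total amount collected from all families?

Total value 83 ≥ cost 75, so it is built.
Family 1: others sum to 67; max(0, 75 - 67) = 8.
Family 2: others sum to 60; max(0, 75 - 60) = 15.
Family 3: others sum to 68; max(0, 75 - 68) = 7.
Family 4: others sum to 62; max(0, 75 - 62) = 13.
Family 5: others sum to 75; max(0, 75 - 75) = 0.
Total collected = 8 + 15 + 7 + 13 + 0 = 43.

43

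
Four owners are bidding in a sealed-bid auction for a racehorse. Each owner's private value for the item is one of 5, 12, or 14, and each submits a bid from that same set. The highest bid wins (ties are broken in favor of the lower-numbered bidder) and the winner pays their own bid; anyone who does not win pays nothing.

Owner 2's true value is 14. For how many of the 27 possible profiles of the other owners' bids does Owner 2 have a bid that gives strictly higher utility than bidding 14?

4

Others bid (5, 5, 5): truth gives 0; bid 12 gives 2 > 0. Violating.
Others bid (5, 5, 12): truth gives 0; bid 12 gives 2 > 0. Violating.
Others bid (5, 12, 5): truth gives 0; bid 12 gives 2 > 0. Violating.
Others bid (5, 12, 12): truth gives 0; bid 12 gives 2 > 0. Violating.
Others bid (5, 5, 14): truth gives 0; no alternative beats it.
Others bid (5, 12, 14): truth gives 0; no alternative beats it.
(Checking all 27 profiles: 4 have a profitable deviation, 23 do not.)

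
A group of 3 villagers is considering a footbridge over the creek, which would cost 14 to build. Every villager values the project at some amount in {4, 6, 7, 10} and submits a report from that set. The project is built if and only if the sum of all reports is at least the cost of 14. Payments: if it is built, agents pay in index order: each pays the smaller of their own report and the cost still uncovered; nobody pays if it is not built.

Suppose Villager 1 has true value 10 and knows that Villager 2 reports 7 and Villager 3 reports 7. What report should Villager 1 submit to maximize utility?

4

Report 4: project built, pays 4, utility 10 - 4 = 6.
Report 6: project built, pays 6, utility 10 - 6 = 4.
Report 7: project built, pays 7, utility 10 - 7 = 3.
Report 10: project built, pays 10, utility 10 - 10 = 0.
The best choice is 4 with utility 6.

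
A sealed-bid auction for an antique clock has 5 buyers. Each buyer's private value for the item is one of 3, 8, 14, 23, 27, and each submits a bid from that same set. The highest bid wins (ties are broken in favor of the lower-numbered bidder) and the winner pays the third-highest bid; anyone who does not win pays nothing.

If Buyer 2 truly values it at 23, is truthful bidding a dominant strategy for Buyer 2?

No

Consider the case where Buyer 1 bids 3, Buyer 3 bids 3, Buyer 4 bids 3 and Buyer 5 bids 27.
Truthful bid 23: loses, pays 0, utility 0.
Bid 27 instead: wins, pays 3, utility 23 - 3 = 20.
Since 20 > 0, bidding 27 is strictly better here, so truthful bidding is not dominant.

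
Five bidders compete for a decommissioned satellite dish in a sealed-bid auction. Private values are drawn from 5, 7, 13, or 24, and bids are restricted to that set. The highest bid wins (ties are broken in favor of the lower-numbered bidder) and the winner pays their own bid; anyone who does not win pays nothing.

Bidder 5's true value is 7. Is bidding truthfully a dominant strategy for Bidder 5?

Check each profile of the others' bids and compare truth against every alternative bid.
Others bid (5, 5, 5, 5): truth gives 0, best alternative gives 0.
Others bid (5, 5, 5, 7): truth gives 0, best alternative gives 0.
Others bid (5, 5, 5, 13): truth gives 0, best alternative gives 0.
Others bid (5, 5, 5, 24): truth gives 0, best alternative gives 0.
Others bid (5, 5, 7, 5): truth gives 0, best alternative gives 0.
Others bid (5, 5, 7, 7): truth gives 0, best alternative gives 0.
(Remaining 250 profiles checked similarly; truth is weakly best in each.)
In every case the truthful bid is at least as good as any alternative, so it is a dominant strategy.

Yes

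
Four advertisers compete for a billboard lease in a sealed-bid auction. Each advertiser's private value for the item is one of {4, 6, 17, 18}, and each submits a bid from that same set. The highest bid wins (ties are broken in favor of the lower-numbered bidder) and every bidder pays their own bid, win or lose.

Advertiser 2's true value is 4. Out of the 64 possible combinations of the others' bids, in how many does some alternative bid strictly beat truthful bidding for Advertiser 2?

Others bid (4, 4, 4): truth gives -4; bid 6 gives -2 > -4. Violating.
Others bid (4, 4, 6): truth gives -4; bid 6 gives -2 > -4. Violating.
Others bid (4, 6, 4): truth gives -4; bid 6 gives -2 > -4. Violating.
Others bid (4, 6, 6): truth gives -4; bid 6 gives -2 > -4. Violating.
Others bid (4, 4, 17): truth gives -4; no alternative beats it.
Others bid (4, 4, 18): truth gives -4; no alternative beats it.
(Checking all 64 profiles: 4 have a profitable deviation, 60 do not.)

4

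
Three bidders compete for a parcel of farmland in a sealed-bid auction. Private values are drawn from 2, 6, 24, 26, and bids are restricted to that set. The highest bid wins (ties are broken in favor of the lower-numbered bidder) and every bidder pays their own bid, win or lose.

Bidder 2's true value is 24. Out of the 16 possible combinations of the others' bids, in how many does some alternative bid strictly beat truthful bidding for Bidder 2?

Others bid (2, 2): truth gives 0; bid 6 gives 18 > 0. Violating.
Others bid (2, 6): truth gives 0; bid 6 gives 18 > 0. Violating.
Others bid (2, 26): truth gives -24; bid 2 gives -2 > -24. Violating.
Others bid (6, 26): truth gives -24; bid 2 gives -2 > -24. Violating.
Others bid (2, 24): truth gives 0; no alternative beats it.
Others bid (6, 2): truth gives 0; no alternative beats it.
(Checking all 16 profiles: 12 have a profitable deviation, 4 do not.)

12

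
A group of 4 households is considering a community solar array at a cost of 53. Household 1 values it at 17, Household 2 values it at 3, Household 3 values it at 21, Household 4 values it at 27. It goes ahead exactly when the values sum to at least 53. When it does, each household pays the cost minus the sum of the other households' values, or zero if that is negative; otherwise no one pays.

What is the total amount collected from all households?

Total value 68 ≥ cost 53, so it is built.
Household 1: others sum to 51; max(0, 53 - 51) = 2.
Household 2: others sum to 65; max(0, 53 - 65) = 0.
Household 3: others sum to 47; max(0, 53 - 47) = 6.
Household 4: others sum to 41; max(0, 53 - 41) = 12.
Total collected = 2 + 0 + 6 + 12 = 20.

20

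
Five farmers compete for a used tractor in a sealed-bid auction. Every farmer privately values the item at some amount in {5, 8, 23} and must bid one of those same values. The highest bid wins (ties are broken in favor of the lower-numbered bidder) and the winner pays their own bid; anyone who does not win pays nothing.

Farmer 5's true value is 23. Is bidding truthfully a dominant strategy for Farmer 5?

No

Consider the case where Farmer 1 bids 5, Farmer 2 bids 5, Farmer 3 bids 5 and Farmer 4 bids 5.
Truthful bid 23: wins, pays 23, utility 23 - 23 = 0.
Bid 8 instead: wins, pays 8, utility 23 - 8 = 15.
Since 15 > 0, bidding 8 is strictly better here, so truthful bidding is not dominant.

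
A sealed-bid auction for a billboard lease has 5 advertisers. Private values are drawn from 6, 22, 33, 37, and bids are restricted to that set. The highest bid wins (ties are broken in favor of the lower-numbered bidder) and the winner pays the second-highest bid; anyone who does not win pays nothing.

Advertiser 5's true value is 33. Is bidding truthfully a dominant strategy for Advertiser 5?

Check each profile of the others' bids and compare truth against every alternative bid.
Others bid (6, 6, 6, 6): truth gives 27, best alternative gives 27.
Others bid (6, 6, 6, 22): truth gives 11, best alternative gives 11.
Others bid (6, 6, 22, 6): truth gives 11, best alternative gives 11.
Others bid (6, 6, 22, 22): truth gives 11, best alternative gives 11.
Others bid (6, 22, 6, 6): truth gives 11, best alternative gives 11.
Others bid (6, 22, 6, 22): truth gives 11, best alternative gives 11.
(Remaining 250 profiles checked similarly; truth is weakly best in each.)
In every case the truthful bid is at least as good as any alternative, so it is a dominant strategy.

Yes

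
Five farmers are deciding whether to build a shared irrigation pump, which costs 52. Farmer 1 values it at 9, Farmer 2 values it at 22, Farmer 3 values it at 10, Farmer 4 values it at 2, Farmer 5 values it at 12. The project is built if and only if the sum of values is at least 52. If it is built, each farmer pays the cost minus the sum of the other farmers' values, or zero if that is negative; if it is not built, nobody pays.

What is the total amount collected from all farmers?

Total value 55 ≥ cost 52, so it is built.
Farmer 1: others sum to 46; max(0, 52 - 46) = 6.
Farmer 2: others sum to 33; max(0, 52 - 33) = 19.
Farmer 3: others sum to 45; max(0, 52 - 45) = 7.
Farmer 4: others sum to 53; max(0, 52 - 53) = 0.
Farmer 5: others sum to 43; max(0, 52 - 43) = 9.
Total collected = 6 + 19 + 7 + 0 + 9 = 41.

41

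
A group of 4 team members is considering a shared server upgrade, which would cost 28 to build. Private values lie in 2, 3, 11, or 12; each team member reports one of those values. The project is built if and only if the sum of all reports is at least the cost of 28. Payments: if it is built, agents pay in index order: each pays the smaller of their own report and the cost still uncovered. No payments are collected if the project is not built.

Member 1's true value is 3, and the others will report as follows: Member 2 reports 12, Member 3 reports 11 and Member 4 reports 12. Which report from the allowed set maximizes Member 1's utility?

2

Report 2: project built, pays 2, utility 3 - 2 = 1.
Report 3: project built, pays 3, utility 3 - 3 = 0.
Report 11: project built, pays 11, utility 3 - 11 = -8.
Report 12: project built, pays 12, utility 3 - 12 = -9.
The best choice is 2 with utility 1.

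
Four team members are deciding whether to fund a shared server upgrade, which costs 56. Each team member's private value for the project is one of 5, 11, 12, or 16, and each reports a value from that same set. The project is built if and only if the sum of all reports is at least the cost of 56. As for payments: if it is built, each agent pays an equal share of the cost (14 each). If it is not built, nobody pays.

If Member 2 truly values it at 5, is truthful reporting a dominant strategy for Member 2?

Check each profile of the others' reports and compare truth against every alternative report.
Others report (16, 16, 16): truth gives 0, best alternative gives -9.
Others report (5, 5, 5): truth gives 0, best alternative gives 0.
Others report (5, 5, 11): truth gives 0, best alternative gives 0.
Others report (5, 5, 12): truth gives 0, best alternative gives 0.
Others report (5, 5, 16): truth gives 0, best alternative gives 0.
Others report (5, 11, 5): truth gives 0, best alternative gives 0.
(Remaining 58 profiles checked similarly; truth is weakly best in each.)
In every case the truthful report is at least as good as any alternative, so it is a dominant strategy.

Yes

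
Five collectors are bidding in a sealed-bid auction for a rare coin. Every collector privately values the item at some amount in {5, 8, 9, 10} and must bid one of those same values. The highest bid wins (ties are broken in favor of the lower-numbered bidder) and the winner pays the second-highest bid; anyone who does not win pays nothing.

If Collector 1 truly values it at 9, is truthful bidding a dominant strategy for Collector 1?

Yes

Check each profile of the others' bids and compare truth against every alternative bid.
Others bid (5, 5, 5, 5): truth gives 4, best alternative gives 4.
Others bid (5, 5, 5, 8): truth gives 1, best alternative gives 1.
Others bid (5, 5, 8, 5): truth gives 1, best alternative gives 1.
Others bid (5, 5, 8, 8): truth gives 1, best alternative gives 1.
Others bid (5, 8, 5, 5): truth gives 1, best alternative gives 1.
Others bid (5, 8, 5, 8): truth gives 1, best alternative gives 1.
(Remaining 250 profiles checked similarly; truth is weakly best in each.)
In every case the truthful bid is at least as good as any alternative, so it is a dominant strategy.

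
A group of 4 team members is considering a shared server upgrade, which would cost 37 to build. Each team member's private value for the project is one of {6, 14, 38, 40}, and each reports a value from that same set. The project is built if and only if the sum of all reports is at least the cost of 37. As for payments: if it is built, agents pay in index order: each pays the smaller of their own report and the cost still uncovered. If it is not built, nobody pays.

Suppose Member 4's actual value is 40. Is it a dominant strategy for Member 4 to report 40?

Check each profile of the others' reports and compare truth against every alternative report.
Others report (6, 6, 38): truth gives 40, best alternative gives 40.
Others report (6, 6, 40): truth gives 40, best alternative gives 40.
Others report (6, 14, 38): truth gives 40, best alternative gives 40.
Others report (6, 14, 40): truth gives 40, best alternative gives 40.
Others report (6, 38, 6): truth gives 40, best alternative gives 40.
Others report (6, 38, 14): truth gives 40, best alternative gives 40.
(Remaining 58 profiles checked similarly; truth is weakly best in each.)
In every case the truthful report is at least as good as any alternative, so it is a dominant strategy.

Yes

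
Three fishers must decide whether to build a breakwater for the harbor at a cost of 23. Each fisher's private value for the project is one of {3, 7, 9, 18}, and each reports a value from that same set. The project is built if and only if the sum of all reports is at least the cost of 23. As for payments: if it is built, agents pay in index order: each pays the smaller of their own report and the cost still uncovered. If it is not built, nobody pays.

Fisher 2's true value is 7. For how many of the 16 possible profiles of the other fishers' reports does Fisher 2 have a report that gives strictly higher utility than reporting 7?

Others report (3, 18): truth gives 0; report 3 gives 4 > 0. Violating.
Others report (7, 18): truth gives 0; report 3 gives 4 > 0. Violating.
Others report (9, 18): truth gives 0; report 3 gives 4 > 0. Violating.
Others report (18, 3): truth gives 2; report 3 gives 4 > 2. Violating.
Others report (3, 3): truth gives 0; no alternative beats it.
Others report (3, 7): truth gives 0; no alternative beats it.
(Checking all 16 profiles: 7 have a profitable deviation, 9 do not.)

7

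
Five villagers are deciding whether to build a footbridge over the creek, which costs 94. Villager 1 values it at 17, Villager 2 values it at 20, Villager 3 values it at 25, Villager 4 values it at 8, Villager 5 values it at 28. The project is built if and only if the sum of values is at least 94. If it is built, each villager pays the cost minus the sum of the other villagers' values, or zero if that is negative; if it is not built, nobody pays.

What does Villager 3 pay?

21

Total value 98 ≥ cost 94, so the project is built.
The other villagers' values sum to 73.
Cost minus that sum is 94 - 73 = 21.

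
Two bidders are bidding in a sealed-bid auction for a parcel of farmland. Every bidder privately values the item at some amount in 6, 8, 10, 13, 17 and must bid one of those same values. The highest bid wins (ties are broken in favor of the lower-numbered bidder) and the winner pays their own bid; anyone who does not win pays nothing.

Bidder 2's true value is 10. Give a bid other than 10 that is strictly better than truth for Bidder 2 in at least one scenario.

8

Suppose Bidder 1 bids 6.
Bid 10: wins, pays 10, utility 10 - 10 = 0.
Bid 8: wins, pays 8, utility 10 - 8 = 2.
So bidding 8 beats truth here (2 > 0).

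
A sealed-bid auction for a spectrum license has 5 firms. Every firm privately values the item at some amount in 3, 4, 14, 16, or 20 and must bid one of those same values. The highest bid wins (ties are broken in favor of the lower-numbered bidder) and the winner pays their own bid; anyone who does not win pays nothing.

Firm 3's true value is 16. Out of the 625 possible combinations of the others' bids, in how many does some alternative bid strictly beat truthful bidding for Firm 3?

36

Others bid (3, 3, 3, 3): truth gives 0; bid 4 gives 12 > 0. Violating.
Others bid (3, 3, 3, 4): truth gives 0; bid 4 gives 12 > 0. Violating.
Others bid (3, 3, 3, 14): truth gives 0; bid 14 gives 2 > 0. Violating.
Others bid (3, 3, 4, 3): truth gives 0; bid 4 gives 12 > 0. Violating.
Others bid (3, 3, 3, 16): truth gives 0; no alternative beats it.
Others bid (3, 3, 3, 20): truth gives 0; no alternative beats it.
(Checking all 625 profiles: 36 have a profitable deviation, 589 do not.)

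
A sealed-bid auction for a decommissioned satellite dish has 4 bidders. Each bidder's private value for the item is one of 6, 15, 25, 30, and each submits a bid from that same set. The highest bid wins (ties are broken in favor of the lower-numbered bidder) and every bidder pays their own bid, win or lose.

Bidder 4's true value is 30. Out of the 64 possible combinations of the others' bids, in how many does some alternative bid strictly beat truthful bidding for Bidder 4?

Others bid (6, 6, 6): truth gives 0; bid 15 gives 15 > 0. Violating.
Others bid (6, 6, 15): truth gives 0; bid 25 gives 5 > 0. Violating.
Others bid (6, 6, 30): truth gives -30; bid 6 gives -6 > -30. Violating.
Others bid (6, 15, 6): truth gives 0; bid 25 gives 5 > 0. Violating.
Others bid (6, 6, 25): truth gives 0; no alternative beats it.
Others bid (6, 15, 25): truth gives 0; no alternative beats it.
(Checking all 64 profiles: 45 have a profitable deviation, 19 do not.)

45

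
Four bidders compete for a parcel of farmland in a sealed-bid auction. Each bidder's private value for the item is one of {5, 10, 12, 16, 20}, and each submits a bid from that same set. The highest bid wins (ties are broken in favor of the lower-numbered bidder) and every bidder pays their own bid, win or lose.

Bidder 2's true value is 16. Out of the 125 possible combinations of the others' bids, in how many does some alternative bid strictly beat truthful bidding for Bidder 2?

95

Others bid (5, 5, 5): truth gives 0; bid 10 gives 6 > 0. Violating.
Others bid (5, 5, 10): truth gives 0; bid 10 gives 6 > 0. Violating.
Others bid (5, 5, 12): truth gives 0; bid 12 gives 4 > 0. Violating.
Others bid (5, 5, 20): truth gives -16; bid 20 gives -4 > -16. Violating.
Others bid (5, 5, 16): truth gives 0; no alternative beats it.
Others bid (5, 10, 16): truth gives 0; no alternative beats it.
(Checking all 125 profiles: 95 have a profitable deviation, 30 do not.)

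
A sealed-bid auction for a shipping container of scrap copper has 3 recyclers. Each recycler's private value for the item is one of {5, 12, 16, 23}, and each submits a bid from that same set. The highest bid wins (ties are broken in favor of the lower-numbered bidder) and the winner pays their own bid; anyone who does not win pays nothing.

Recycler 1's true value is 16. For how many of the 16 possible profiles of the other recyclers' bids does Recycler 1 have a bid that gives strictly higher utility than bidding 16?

4

Others bid (5, 5): truth gives 0; bid 5 gives 11 > 0. Violating.
Others bid (5, 12): truth gives 0; bid 12 gives 4 > 0. Violating.
Others bid (12, 5): truth gives 0; bid 12 gives 4 > 0. Violating.
Others bid (12, 12): truth gives 0; bid 12 gives 4 > 0. Violating.
Others bid (5, 16): truth gives 0; no alternative beats it.
Others bid (5, 23): truth gives 0; no alternative beats it.
(Checking all 16 profiles: 4 have a profitable deviation, 12 do not.)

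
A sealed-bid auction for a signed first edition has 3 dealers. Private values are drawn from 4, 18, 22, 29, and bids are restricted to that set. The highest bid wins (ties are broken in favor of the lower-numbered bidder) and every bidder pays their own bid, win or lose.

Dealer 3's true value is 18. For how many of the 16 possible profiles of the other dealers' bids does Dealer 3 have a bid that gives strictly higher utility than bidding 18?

Others bid (4, 18): truth gives -18; bid 4 gives -4 > -18. Violating.
Others bid (4, 22): truth gives -18; bid 4 gives -4 > -18. Violating.
Others bid (4, 29): truth gives -18; bid 4 gives -4 > -18. Violating.
Others bid (18, 4): truth gives -18; bid 4 gives -4 > -18. Violating.
Others bid (4, 4): truth gives 0; no alternative beats it.
(Checking all 16 profiles: 15 have a profitable deviation, 1 does not.)

15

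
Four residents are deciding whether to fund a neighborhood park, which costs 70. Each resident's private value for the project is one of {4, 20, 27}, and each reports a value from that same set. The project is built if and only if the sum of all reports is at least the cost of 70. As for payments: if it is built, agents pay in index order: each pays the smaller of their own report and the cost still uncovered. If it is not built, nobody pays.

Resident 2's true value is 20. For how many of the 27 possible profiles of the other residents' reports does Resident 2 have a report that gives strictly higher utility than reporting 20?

7

Others report (20, 20, 27): truth gives 0; report 4 gives 16 > 0. Violating.
Others report (20, 27, 20): truth gives 0; report 4 gives 16 > 0. Violating.
Others report (20, 27, 27): truth gives 0; report 4 gives 16 > 0. Violating.
Others report (27, 20, 20): truth gives 0; report 4 gives 16 > 0. Violating.
Others report (4, 4, 4): truth gives 0; no alternative beats it.
Others report (4, 4, 20): truth gives 0; no alternative beats it.
(Checking all 27 profiles: 7 have a profitable deviation, 20 do not.)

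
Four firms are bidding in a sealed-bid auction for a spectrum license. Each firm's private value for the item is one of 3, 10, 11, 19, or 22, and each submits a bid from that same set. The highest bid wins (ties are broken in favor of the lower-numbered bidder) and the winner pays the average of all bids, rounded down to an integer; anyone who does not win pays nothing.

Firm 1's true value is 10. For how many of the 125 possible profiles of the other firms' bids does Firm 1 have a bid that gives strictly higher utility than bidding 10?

13

Others bid (3, 3, 3): truth gives 6; bid 3 gives 7 > 6. Violating.
Others bid (3, 3, 11): truth gives 0; bid 11 gives 3 > 0. Violating.
Others bid (3, 10, 11): truth gives 0; bid 11 gives 2 > 0. Violating.
Others bid (3, 11, 3): truth gives 0; bid 11 gives 3 > 0. Violating.
Others bid (3, 3, 10): truth gives 4; no alternative beats it.
Others bid (3, 3, 19): truth gives 0; no alternative beats it.
(Checking all 125 profiles: 13 have a profitable deviation, 112 do not.)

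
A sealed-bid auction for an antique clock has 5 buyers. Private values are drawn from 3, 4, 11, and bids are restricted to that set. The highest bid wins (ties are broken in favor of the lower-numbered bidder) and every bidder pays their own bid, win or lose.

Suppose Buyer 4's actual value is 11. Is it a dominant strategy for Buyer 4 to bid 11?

No

Consider the case where Buyer 1 bids 3, Buyer 2 bids 3, Buyer 3 bids 3 and Buyer 5 bids 3.
Truthful bid 11: wins, pays 11, utility 11 - 11 = 0.
Bid 4 instead: wins, pays 4, utility 11 - 4 = 7.
Since 7 > 0, bidding 4 is strictly better here, so truthful bidding is not dominant.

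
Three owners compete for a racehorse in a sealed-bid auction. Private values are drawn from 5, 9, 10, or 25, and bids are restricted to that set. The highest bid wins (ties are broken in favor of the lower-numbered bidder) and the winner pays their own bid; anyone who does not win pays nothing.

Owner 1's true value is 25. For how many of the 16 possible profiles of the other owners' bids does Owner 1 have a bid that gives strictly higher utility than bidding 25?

Others bid (5, 5): truth gives 0; bid 5 gives 20 > 0. Violating.
Others bid (5, 9): truth gives 0; bid 9 gives 16 > 0. Violating.
Others bid (5, 10): truth gives 0; bid 10 gives 15 > 0. Violating.
Others bid (9, 5): truth gives 0; bid 9 gives 16 > 0. Violating.
Others bid (5, 25): truth gives 0; no alternative beats it.
Others bid (9, 25): truth gives 0; no alternative beats it.
(Checking all 16 profiles: 9 have a profitable deviation, 7 do not.)

9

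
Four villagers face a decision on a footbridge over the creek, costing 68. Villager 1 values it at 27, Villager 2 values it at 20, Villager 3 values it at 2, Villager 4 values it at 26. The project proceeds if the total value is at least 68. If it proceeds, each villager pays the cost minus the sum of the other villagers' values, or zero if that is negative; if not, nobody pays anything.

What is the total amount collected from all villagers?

Total value 75 ≥ cost 68, so it is built.
Villager 1: others sum to 48; max(0, 68 - 48) = 20.
Villager 2: others sum to 55; max(0, 68 - 55) = 13.
Villager 3: others sum to 73; max(0, 68 - 73) = 0.
Villager 4: others sum to 49; max(0, 68 - 49) = 19.
Total collected = 20 + 13 + 0 + 19 = 52.

52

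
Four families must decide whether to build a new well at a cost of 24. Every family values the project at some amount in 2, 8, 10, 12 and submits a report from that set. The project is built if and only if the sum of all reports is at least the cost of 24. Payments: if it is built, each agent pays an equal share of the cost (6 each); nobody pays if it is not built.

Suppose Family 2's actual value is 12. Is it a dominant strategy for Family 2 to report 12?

Check each profile of the others' reports and compare truth against every alternative report.
Others report (2, 2, 8): truth gives 6, best alternative gives 0.
Others report (2, 8, 2): truth gives 6, best alternative gives 0.
Others report (8, 2, 2): truth gives 6, best alternative gives 0.
Others report (2, 2, 10): truth gives 6, best alternative gives 6.
Others report (2, 2, 12): truth gives 6, best alternative gives 6.
Others report (2, 8, 8): truth gives 6, best alternative gives 6.
(Remaining 58 profiles checked similarly; truth is weakly best in each.)
In every case the truthful report is at least as good as any alternative, so it is a dominant strategy.

Yes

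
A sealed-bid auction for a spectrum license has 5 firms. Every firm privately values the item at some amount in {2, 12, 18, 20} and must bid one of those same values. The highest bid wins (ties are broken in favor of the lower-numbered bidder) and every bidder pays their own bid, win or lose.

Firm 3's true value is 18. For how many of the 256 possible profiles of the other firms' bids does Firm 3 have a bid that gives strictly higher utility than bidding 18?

Others bid (2, 2, 2, 2): truth gives 0; bid 12 gives 6 > 0. Violating.
Others bid (2, 2, 2, 12): truth gives 0; bid 12 gives 6 > 0. Violating.
Others bid (2, 2, 2, 20): truth gives -18; bid 2 gives -2 > -18. Violating.
Others bid (2, 2, 12, 2): truth gives 0; bid 12 gives 6 > 0. Violating.
Others bid (2, 2, 2, 18): truth gives 0; no alternative beats it.
Others bid (2, 2, 12, 18): truth gives 0; no alternative beats it.
(Checking all 256 profiles: 224 have a profitable deviation, 32 do not.)

224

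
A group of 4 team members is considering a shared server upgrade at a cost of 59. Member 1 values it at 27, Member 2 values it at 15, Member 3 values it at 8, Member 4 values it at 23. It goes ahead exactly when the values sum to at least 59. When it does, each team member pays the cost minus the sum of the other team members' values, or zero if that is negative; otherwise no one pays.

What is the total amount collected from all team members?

Total value 73 ≥ cost 59, so it is built.
Member 1: others sum to 46; max(0, 59 - 46) = 13.
Member 2: others sum to 58; max(0, 59 - 58) = 1.
Member 3: others sum to 65; max(0, 59 - 65) = 0.
Member 4: others sum to 50; max(0, 59 - 50) = 9.
Total collected = 13 + 1 + 0 + 9 = 23.

23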